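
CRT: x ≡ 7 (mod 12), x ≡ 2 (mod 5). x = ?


M = 12*5 = 60
M1 = M/12 = 5, M2 = M/5 = 12
M1^(-1) mod 12 = 5, M2^(-1) mod 5 = 3
x = 7*5*5 + 2*12*3 = 247
247 mod 60 = 7
Check: 7 mod 12 = 7 ✓, 7 mod 5 = 2 ✓

x ≡ 7 (mod 60)


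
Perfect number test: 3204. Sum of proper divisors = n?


Proper divisors of 3204: 1, 2, 3, 4, 6, 9, 12, 18, 36, 89, 178, 267, 356, 534, 801, 1068, 1602
Sum = 1 + 2 + 3 + 4 + 6 + 9 + 12 + 18 + 36 + 89 + 178 + 267 + 356 + 534 + 801 + 1068 + 1602 = 4986

No, 3204 is not perfect (4986 ≠ 3204)


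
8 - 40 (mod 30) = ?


8 - 40 = -32
-32 mod 30 = 28


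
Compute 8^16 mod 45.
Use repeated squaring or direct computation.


8^1 mod 45 = 8
8^2 mod 45 = 19
8^3 mod 45 = 17
8^4 mod 45 = 1
8^5 mod 45 = 8
8^6 mod 45 = 19
8^7 mod 45 = 17
8^8 mod 45 = 1
8^9 mod 45 = 8
8^10 mod 45 = 19
8^11 mod 45 = 17
8^12 mod 45 = 1
8^13 mod 45 = 8
8^14 mod 45 = 19
8^15 mod 45 = 17
8^16 mod 45 = 1


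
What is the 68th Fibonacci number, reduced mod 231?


F(k) mod 231 for k=1..68:
1, 1, 2, 3, 5, 8, 13, 21, 34, 55, 89, 144, 2, 146, 148, 63, 211, 43, 23, 66, 89, 155, 13, 168, 181, 118, 68, 186, 23, 209, 1, 210, 211, 190, 170, 129, 68, 197, 34, 0, 34, 34, 68, 102, 170, 41, 211, 21, 1, 22, 23, 45, 68, 113, 181, 63, 13, 76, 89, 165, 23, 188, 211, 168, 148, 85, 2, 87
F(68) mod 231 = 87


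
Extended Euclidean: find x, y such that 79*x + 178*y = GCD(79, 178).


Tabular extended Euclidean (each row: r = 79*s + 178*t):
r=79, s=1, t=0
r=178, s=0, t=1
q=0: r=79, s=1, t=0   [79*(1) + 178*(0) = 79]
q=2: r=20, s=-2, t=1   [79*(-2) + 178*(1) = 20]
q=3: r=19, s=7, t=-3   [79*(7) + 178*(-3) = 19]
q=1: r=1, s=-9, t=4   [79*(-9) + 178*(4) = 1]
q=19: r=0, s=178, t=-79   [79*(178) + 178*(-79) = 0]
GCD = 1; from the row with r=1: x=-9, y=4
Check: 79*(-9) + 178*(4) = -711 + 712 = 1

GCD = 1, x = -9, y = 4


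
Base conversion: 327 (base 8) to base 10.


327 (base 8) = 215 (decimal)
215 (decimal) = 215 (base 10)


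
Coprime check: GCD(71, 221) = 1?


Euclidean algorithm:
221 = 3 * 71 + 8
71 = 8 * 8 + 7
8 = 1 * 7 + 1
7 = 7 * 1 + 0
GCD(71, 221) = 1

Yes, coprime (GCD = 1)


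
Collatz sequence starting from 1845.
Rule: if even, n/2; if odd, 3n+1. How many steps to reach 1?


1845 → 5536 → 2768 → 1384 → 692 → 346 → 173 → 520 → 260 → 130 → 65 → 196 → 98 → 49 → 148 → 74 → 37 → 112 → 56 → 28 → 14 → 7 → 22 → 11 → 34 → 17 → 52 → 26 → 13 → 40 → 20 → 10 → 5 → 16 → 8 → 4 → 2 → 1
Total steps = 37

37 steps


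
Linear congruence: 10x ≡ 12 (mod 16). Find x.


GCD(10, 16) = 2 divides 12
Divide: 5x ≡ 6 (mod 8)
x ≡ 6 (mod 8)


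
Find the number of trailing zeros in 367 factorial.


floor(367/5) = 73
floor(367/25) = 14
floor(367/125) = 2
Total = 89

89 trailing zeros


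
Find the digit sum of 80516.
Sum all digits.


8 + 0 + 5 + 1 + 6 = 20


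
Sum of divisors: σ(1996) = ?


Divisors of 1996: 1, 2, 4, 499, 998, 1996
Sum = 1 + 2 + 4 + 499 + 998 + 1996 = 3500

σ(1996) = 3500


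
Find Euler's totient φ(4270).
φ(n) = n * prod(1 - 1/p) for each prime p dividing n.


4270 = 2 × 5 × 7 × 61
Prime factors: 2, 5, 7, 61
φ(4270) = 4270 × (1-1/2) × (1-1/5) × (1-1/7) × (1-1/61)
= 4270 × 1/2 × 4/5 × 6/7 × 60/61 = 1440

φ(4270) = 1440


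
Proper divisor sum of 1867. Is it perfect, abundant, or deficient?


Proper divisors: 1
Sum = 1 = 1
1 < 1867 → deficient

s(1867) = 1 (deficient)


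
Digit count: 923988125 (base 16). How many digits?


923988125 in base 16 = 3712F09D
Number of digits = 8

8 digits (base 16)


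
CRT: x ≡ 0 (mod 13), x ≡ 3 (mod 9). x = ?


M = 13*9 = 117
M1 = M/13 = 9, M2 = M/9 = 13
M1^(-1) mod 13 = 3, M2^(-1) mod 9 = 7
x = 0*9*3 + 3*13*7 = 273
273 mod 117 = 39
Check: 39 mod 13 = 0 ✓, 39 mod 9 = 3 ✓

x ≡ 39 (mod 117)


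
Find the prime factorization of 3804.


3804 / 2 = 1902
1902 / 2 = 951
951 / 3 = 317
317 / 317 = 1
3804 = 2^2 × 3 × 317


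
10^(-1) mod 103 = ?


Use the extended Euclidean algorithm on (103, 10); each row r = 103*s + 10*t:
r=103, s=1, t=0
r=10, s=0, t=1
q=10: r=3, s=1, t=-10   [103*(1) + 10*(-10) = 3]
q=3: r=1, s=-3, t=31   [103*(-3) + 10*(31) = 1]
q=3: r=0, s=10, t=-103   [103*(10) + 10*(-103) = 0]
GCD = 1 with t = 31, so 10*(31) ≡ 1 (mod 103)
Inverse = 31 mod 103 = 31
Check: 10 * 31 = 310 ≡ 1 (mod 103)

10^(-1) ≡ 31 (mod 103)


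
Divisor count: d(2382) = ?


2382 = 2^1 × 3^1 × 397^1
d(2382) = (1+1) × (1+1) × (1+1) = 8

8 divisors


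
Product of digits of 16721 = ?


1 × 6 × 7 × 2 × 1 = 84


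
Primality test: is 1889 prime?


Check divisors up to sqrt(1889) = 43.4626
No divisors found.
1889 is prime.

Yes, 1889 is prime


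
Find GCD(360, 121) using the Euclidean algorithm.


360 = 2 * 121 + 118
121 = 1 * 118 + 3
118 = 39 * 3 + 1
3 = 3 * 1 + 0
GCD = 1


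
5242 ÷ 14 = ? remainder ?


5242 = 14 * 374 + 6
Check: 5236 + 6 = 5242

q = 374, r = 6


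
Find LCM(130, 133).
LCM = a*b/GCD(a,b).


GCD(130, 133) = 1
LCM = 130*133/1 = 17290/1 = 17290

LCM = 17290


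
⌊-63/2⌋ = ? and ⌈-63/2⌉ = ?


-63/2 = -31.5000
floor = -32
ceil = -31

floor = -32, ceil = -31


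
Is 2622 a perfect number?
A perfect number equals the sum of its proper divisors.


Proper divisors of 2622: 1, 2, 3, 6, 19, 23, 38, 46, 57, 69, 114, 138, 437, 874, 1311
Sum = 1 + 2 + 3 + 6 + 19 + 23 + 38 + 46 + 57 + 69 + 114 + 138 + 437 + 874 + 1311 = 3138

No, 2622 is not perfect (3138 ≠ 2622)


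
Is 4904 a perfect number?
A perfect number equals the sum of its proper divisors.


Proper divisors of 4904: 1, 2, 4, 8, 613, 1226, 2452
Sum = 1 + 2 + 4 + 8 + 613 + 1226 + 2452 = 4306

No, 4904 is not perfect (4306 ≠ 4904)


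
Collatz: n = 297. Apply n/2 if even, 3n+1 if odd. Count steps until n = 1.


297 → 892 → 446 → 223 → 670 → 335 → 1006 → 503 → 1510 → 755 → 2266 → 1133 → 3400 → 1700 → 850 → 425 → 1276 → 638 → 319 → 958 → 479 → 1438 → 719 → 2158 → 1079 → 3238 → 1619 → 4858 → 2429 → 7288 → 3644 → 1822 → 911 → 2734 → 1367 → 4102 → 2051 → 6154 → 3077 → 9232 → 4616 → 2308 → 1154 → 577 → 1732 → 866 → 433 → 1300 → 650 → 325 → 976 → 488 → 244 → 122 → 61 → 184 → 92 → 46 → 23 → 70 → 35 → 106 → 53 → 160 → 80 → 40 → 20 → 10 → 5 → 16 → 8 → 4 → 2 → 1
Total steps = 73

73 steps


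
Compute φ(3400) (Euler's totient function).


3400 = 2^3 × 5^2 × 17
Prime factors: 2, 5, 17
φ(3400) = 3400 × (1-1/2) × (1-1/5) × (1-1/17)
= 3400 × 1/2 × 4/5 × 16/17 = 1280

φ(3400) = 1280


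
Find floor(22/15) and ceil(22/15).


22/15 = 1.4667
floor = 1
ceil = 2

floor = 1, ceil = 2


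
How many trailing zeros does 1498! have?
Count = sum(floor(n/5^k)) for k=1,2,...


floor(1498/5) = 299
floor(1498/25) = 59
floor(1498/125) = 11
floor(1498/625) = 2
Total = 371

371 trailing zeros


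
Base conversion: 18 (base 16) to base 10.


18 (base 16) = 24 (decimal)
24 (decimal) = 24 (base 10)


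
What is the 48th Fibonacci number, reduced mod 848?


F(k) mod 848 for k=1..48:
1, 1, 2, 3, 5, 8, 13, 21, 34, 55, 89, 144, 233, 377, 610, 139, 749, 40, 789, 829, 770, 751, 673, 576, 401, 129, 530, 659, 341, 152, 493, 645, 290, 87, 377, 464, 841, 457, 450, 59, 509, 568, 229, 797, 178, 127, 305, 432
F(48) mod 848 = 432


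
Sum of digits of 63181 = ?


6 + 3 + 1 + 8 + 1 = 19


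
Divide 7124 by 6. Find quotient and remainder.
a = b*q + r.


7124 = 6 * 1187 + 2
Check: 7122 + 2 = 7124

q = 1187, r = 2


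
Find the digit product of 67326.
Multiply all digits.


6 × 7 × 3 × 2 × 6 = 1512


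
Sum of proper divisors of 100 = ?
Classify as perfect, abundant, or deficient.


Proper divisors: 1, 2, 4, 5, 10, 20, 25, 50
Sum = 1 + 2 + 4 + 5 + 10 + 20 + 25 + 50 = 117
117 > 100 → abundant

s(100) = 117 (abundant)


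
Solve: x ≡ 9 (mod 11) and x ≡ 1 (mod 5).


M = 11*5 = 55
M1 = M/11 = 5, M2 = M/5 = 11
M1^(-1) mod 11 = 9, M2^(-1) mod 5 = 1
x = 9*5*9 + 1*11*1 = 416
416 mod 55 = 31
Check: 31 mod 11 = 9 ✓, 31 mod 5 = 1 ✓

x ≡ 31 (mod 55)


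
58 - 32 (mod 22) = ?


58 - 32 = 26
26 mod 22 = 4


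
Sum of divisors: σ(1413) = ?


Divisors of 1413: 1, 3, 9, 157, 471, 1413
Sum = 1 + 3 + 9 + 157 + 471 + 1413 = 2054

σ(1413) = 2054


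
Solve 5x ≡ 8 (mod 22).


GCD(5, 22) = 1, unique solution
a^(-1) mod 22 = 9
x = 9 * 8 mod 22 = 6

x ≡ 6 (mod 22)


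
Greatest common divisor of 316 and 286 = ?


316 = 1 * 286 + 30
286 = 9 * 30 + 16
30 = 1 * 16 + 14
16 = 1 * 14 + 2
14 = 7 * 2 + 0
GCD = 2


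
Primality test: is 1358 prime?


1358 / 2 = 679 (exact division)
1358 is NOT prime.

No, 1358 is not prime


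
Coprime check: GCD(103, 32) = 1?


Euclidean algorithm:
103 = 3 * 32 + 7
32 = 4 * 7 + 4
7 = 1 * 4 + 3
4 = 1 * 3 + 1
3 = 3 * 1 + 0
GCD(103, 32) = 1

Yes, coprime (GCD = 1)


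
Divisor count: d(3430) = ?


3430 = 2^1 × 5^1 × 7^3
d(3430) = (1+1) × (1+1) × (3+1) = 16

16 divisors


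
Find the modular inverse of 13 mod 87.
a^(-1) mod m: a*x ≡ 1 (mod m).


Use the extended Euclidean algorithm on (87, 13); each row r = 87*s + 13*t:
r=87, s=1, t=0
r=13, s=0, t=1
q=6: r=9, s=1, t=-6   [87*(1) + 13*(-6) = 9]
q=1: r=4, s=-1, t=7   [87*(-1) + 13*(7) = 4]
q=2: r=1, s=3, t=-20   [87*(3) + 13*(-20) = 1]
q=4: r=0, s=-13, t=87   [87*(-13) + 13*(87) = 0]
GCD = 1 with t = -20, so 13*(-20) ≡ 1 (mod 87)
Inverse = -20 mod 87 = 67
Check: 13 * 67 = 871 ≡ 1 (mod 87)

13^(-1) ≡ 67 (mod 87)


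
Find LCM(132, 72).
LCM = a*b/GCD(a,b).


GCD(132, 72) = 12
LCM = 132*72/12 = 9504/12 = 792

LCM = 792


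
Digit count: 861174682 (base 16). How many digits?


861174682 in base 16 = 33547B9A
Number of digits = 8

8 digits (base 16)


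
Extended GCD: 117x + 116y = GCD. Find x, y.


Tabular extended Euclidean (each row: r = 117*s + 116*t):
r=117, s=1, t=0
r=116, s=0, t=1
q=1: r=1, s=1, t=-1   [117*(1) + 116*(-1) = 1]
q=116: r=0, s=-116, t=117   [117*(-116) + 116*(117) = 0]
GCD = 1; from the row with r=1: x=1, y=-1
Check: 117*(1) + 116*(-1) = 117 - 116 = 1

GCD = 1, x = 1, y = -1


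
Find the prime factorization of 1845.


1845 / 3 = 615
615 / 3 = 205
205 / 5 = 41
41 / 41 = 1
1845 = 3^2 × 5 × 41


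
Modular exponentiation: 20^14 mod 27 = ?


20^1 mod 27 = 20
20^2 mod 27 = 22
20^3 mod 27 = 8
20^4 mod 27 = 25
20^5 mod 27 = 14
20^6 mod 27 = 10
20^7 mod 27 = 11
20^8 mod 27 = 4
20^9 mod 27 = 26
20^10 mod 27 = 7
20^11 mod 27 = 5
20^12 mod 27 = 19
20^13 mod 27 = 2
20^14 mod 27 = 13


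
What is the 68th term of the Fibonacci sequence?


Sequence: 1, 1, 2, 3, 5, 8, 13, 21, 34, 55, 89, 144, 233, 377, 610, 987, 1597, 2584, 4181, 6765, 10946, 17711, 28657, 46368, 75025, 121393, 196418, 317811, 514229, 832040, 1346269, 2178309, 3524578, 5702887, 9227465, 14930352, 24157817, 39088169, 63245986, 102334155, 165580141, 267914296, 433494437, 701408733, 1134903170, 1836311903, 2971215073, 4807526976, 7778742049, 12586269025, 20365011074, 32951280099, 53316291173, 86267571272, 139583862445, 225851433717, 365435296162, 591286729879, 956722026041, 1548008755920, 2504730781961, 4052739537881, 6557470319842, 10610209857723, 17167680177565, 27777890035288, 44945570212853, 72723460248141
F(68) = 72723460248141


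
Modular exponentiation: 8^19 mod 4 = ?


8^1 mod 4 = 0
8^2 mod 4 = 0
8^3 mod 4 = 0
8^4 mod 4 = 0
8^5 mod 4 = 0
8^6 mod 4 = 0
8^7 mod 4 = 0
8^8 mod 4 = 0
8^9 mod 4 = 0
8^10 mod 4 = 0
8^11 mod 4 = 0
8^12 mod 4 = 0
8^13 mod 4 = 0
8^14 mod 4 = 0
8^15 mod 4 = 0
8^16 mod 4 = 0
8^17 mod 4 = 0
8^18 mod 4 = 0
8^19 mod 4 = 0


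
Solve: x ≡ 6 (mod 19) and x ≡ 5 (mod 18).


M = 19*18 = 342
M1 = M/19 = 18, M2 = M/18 = 19
M1^(-1) mod 19 = 18, M2^(-1) mod 18 = 1
x = 6*18*18 + 5*19*1 = 2039
2039 mod 342 = 329
Check: 329 mod 19 = 6 ✓, 329 mod 18 = 5 ✓

x ≡ 329 (mod 342)


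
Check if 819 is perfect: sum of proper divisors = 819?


Proper divisors of 819: 1, 3, 7, 9, 13, 21, 39, 63, 91, 117, 273
Sum = 1 + 3 + 7 + 9 + 13 + 21 + 39 + 63 + 91 + 117 + 273 = 637

No, 819 is not perfect (637 ≠ 819)


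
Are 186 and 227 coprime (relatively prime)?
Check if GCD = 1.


Euclidean algorithm:
227 = 1 * 186 + 41
186 = 4 * 41 + 22
41 = 1 * 22 + 19
22 = 1 * 19 + 3
19 = 6 * 3 + 1
3 = 3 * 1 + 0
GCD(186, 227) = 1

Yes, coprime (GCD = 1)


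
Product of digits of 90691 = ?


9 × 0 × 6 × 9 × 1 = 0


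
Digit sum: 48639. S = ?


4 + 8 + 6 + 3 + 9 = 30


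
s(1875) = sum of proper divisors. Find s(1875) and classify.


Proper divisors: 1, 3, 5, 15, 25, 75, 125, 375, 625
Sum = 1 + 3 + 5 + 15 + 25 + 75 + 125 + 375 + 625 = 1249
1249 < 1875 → deficient

s(1875) = 1249 (deficient)


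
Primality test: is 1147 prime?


1147 / 31 = 37 (exact division)
1147 is NOT prime.

No, 1147 is not prime


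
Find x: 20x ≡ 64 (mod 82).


GCD(20, 82) = 2 divides 64
Divide: 10x ≡ 32 (mod 41)
x ≡ 36 (mod 41)


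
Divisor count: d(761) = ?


761 = 761^1
d(761) = (1+1) = 2

2 divisors


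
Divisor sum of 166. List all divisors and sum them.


Divisors of 166: 1, 2, 83, 166
Sum = 1 + 2 + 83 + 166 = 252

σ(166) = 252


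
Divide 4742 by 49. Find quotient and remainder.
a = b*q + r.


4742 = 49 * 96 + 38
Check: 4704 + 38 = 4742

q = 96, r = 38


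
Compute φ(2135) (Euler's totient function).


2135 = 5 × 7 × 61
Prime factors: 5, 7, 61
φ(2135) = 2135 × (1-1/5) × (1-1/7) × (1-1/61)
= 2135 × 4/5 × 6/7 × 60/61 = 1440

φ(2135) = 1440


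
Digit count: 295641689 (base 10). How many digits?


295641689 has 9 digits in base 10
floor(log10(295641689)) + 1 = floor(8.4708) + 1 = 9

9 digits (base 10)


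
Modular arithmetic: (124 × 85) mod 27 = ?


124 × 85 = 10540
10540 mod 27 = 10


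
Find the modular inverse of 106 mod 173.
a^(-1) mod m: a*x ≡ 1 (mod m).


Use the extended Euclidean algorithm on (173, 106); each row r = 173*s + 106*t:
r=173, s=1, t=0
r=106, s=0, t=1
q=1: r=67, s=1, t=-1   [173*(1) + 106*(-1) = 67]
q=1: r=39, s=-1, t=2   [173*(-1) + 106*(2) = 39]
q=1: r=28, s=2, t=-3   [173*(2) + 106*(-3) = 28]
q=1: r=11, s=-3, t=5   [173*(-3) + 106*(5) = 11]
q=2: r=6, s=8, t=-13   [173*(8) + 106*(-13) = 6]
q=1: r=5, s=-11, t=18   [173*(-11) + 106*(18) = 5]
q=1: r=1, s=19, t=-31   [173*(19) + 106*(-31) = 1]
q=5: r=0, s=-106, t=173   [173*(-106) + 106*(173) = 0]
GCD = 1 with t = -31, so 106*(-31) ≡ 1 (mod 173)
Inverse = -31 mod 173 = 142
Check: 106 * 142 = 15052 ≡ 1 (mod 173)

106^(-1) ≡ 142 (mod 173)


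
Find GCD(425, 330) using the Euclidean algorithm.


425 = 1 * 330 + 95
330 = 3 * 95 + 45
95 = 2 * 45 + 5
45 = 9 * 5 + 0
GCD = 5


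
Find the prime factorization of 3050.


3050 / 2 = 1525
1525 / 5 = 305
305 / 5 = 61
61 / 61 = 1
3050 = 2 × 5^2 × 61


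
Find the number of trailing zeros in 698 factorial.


floor(698/5) = 139
floor(698/25) = 27
floor(698/125) = 5
floor(698/625) = 1
Total = 172

172 trailing zeros


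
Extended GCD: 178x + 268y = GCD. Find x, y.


Tabular extended Euclidean (each row: r = 178*s + 268*t):
r=178, s=1, t=0
r=268, s=0, t=1
q=0: r=178, s=1, t=0   [178*(1) + 268*(0) = 178]
q=1: r=90, s=-1, t=1   [178*(-1) + 268*(1) = 90]
q=1: r=88, s=2, t=-1   [178*(2) + 268*(-1) = 88]
q=1: r=2, s=-3, t=2   [178*(-3) + 268*(2) = 2]
q=44: r=0, s=134, t=-89   [178*(134) + 268*(-89) = 0]
GCD = 2; from the row with r=2: x=-3, y=2
Check: 178*(-3) + 268*(2) = -534 + 536 = 2

GCD = 2, x = -3, y = 2


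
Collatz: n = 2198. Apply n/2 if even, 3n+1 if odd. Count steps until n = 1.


2198 → 1099 → 3298 → 1649 → 4948 → 2474 → 1237 → 3712 → 1856 → 928 → 464 → 232 → 116 → 58 → 29 → 88 → 44 → 22 → 11 → 34 → 17 → 52 → 26 → 13 → 40 → 20 → 10 → 5 → 16 → 8 → 4 → 2 → 1
Total steps = 32

32 steps


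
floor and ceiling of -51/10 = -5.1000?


-51/10 = -5.1000
floor = -6
ceil = -5

floor = -6, ceil = -5


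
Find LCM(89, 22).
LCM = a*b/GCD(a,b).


GCD(89, 22) = 1
LCM = 89*22/1 = 1958/1 = 1958

LCM = 1958


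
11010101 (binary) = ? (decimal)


11010101 (base 2) = 213 (decimal)
213 (decimal) = 213 (base 10)


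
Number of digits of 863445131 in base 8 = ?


863445131 in base 8 = 6335620213
Number of digits = 10

10 digits (base 8)


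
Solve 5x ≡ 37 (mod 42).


GCD(5, 42) = 1, unique solution
a^(-1) mod 42 = 17
x = 17 * 37 mod 42 = 41

x ≡ 41 (mod 42)


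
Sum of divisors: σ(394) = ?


Divisors of 394: 1, 2, 197, 394
Sum = 1 + 2 + 197 + 394 = 594

σ(394) = 594


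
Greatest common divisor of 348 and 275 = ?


348 = 1 * 275 + 73
275 = 3 * 73 + 56
73 = 1 * 56 + 17
56 = 3 * 17 + 5
17 = 3 * 5 + 2
5 = 2 * 2 + 1
2 = 2 * 1 + 0
GCD = 1


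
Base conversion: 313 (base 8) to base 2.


313 (base 8) = 203 (decimal)
203 (decimal) = 11001011 (base 2)


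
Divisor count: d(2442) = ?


2442 = 2^1 × 3^1 × 11^1 × 37^1
d(2442) = (1+1) × (1+1) × (1+1) × (1+1) = 16

16 divisors


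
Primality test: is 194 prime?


194 / 2 = 97 (exact division)
194 is NOT prime.

No, 194 is not prime


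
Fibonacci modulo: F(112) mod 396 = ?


F(k) mod 396 for k=1..112:
1, 1, 2, 3, 5, 8, 13, 21, 34, 55, 89, 144, 233, 377, 214, 195, 13, 208, 221, 33, 254, 287, 145, 36, 181, 217, 2, 219, 221, 44, 265, 309, 178, 91, 269, 360, 233, 197, 34, 231, 265, 100, 365, 69, 38, 107, 145, 252, 1, 253, 254, 111, 365, 80, 49, 129, 178, 307, 89, 0, 89, 89, 178, 267, 49, 316, 365, 285, 254, 143, 1, 144, 145, 289, 38, 327, 365, 296, 265, 165, 34, 199, 233, 36, 269, 305, 178, 87, 265, 352, 221, 177, 2, 179, 181, 360, 145, 109, 254, 363, 221, 188, 13, 201, 214, 19, 233, 252, 89, 341, 34, 375
F(112) mod 396 = 375


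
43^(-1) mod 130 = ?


Use the extended Euclidean algorithm on (130, 43); each row r = 130*s + 43*t:
r=130, s=1, t=0
r=43, s=0, t=1
q=3: r=1, s=1, t=-3   [130*(1) + 43*(-3) = 1]
q=43: r=0, s=-43, t=130   [130*(-43) + 43*(130) = 0]
GCD = 1 with t = -3, so 43*(-3) ≡ 1 (mod 130)
Inverse = -3 mod 130 = 127
Check: 43 * 127 = 5461 ≡ 1 (mod 130)

43^(-1) ≡ 127 (mod 130)


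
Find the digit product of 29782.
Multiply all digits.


2 × 9 × 7 × 8 × 2 = 2016


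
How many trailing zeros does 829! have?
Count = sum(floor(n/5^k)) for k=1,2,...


floor(829/5) = 165
floor(829/25) = 33
floor(829/125) = 6
floor(829/625) = 1
Total = 205

205 trailing zeros


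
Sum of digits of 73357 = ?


7 + 3 + 3 + 5 + 7 = 25


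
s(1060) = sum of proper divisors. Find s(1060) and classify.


Proper divisors: 1, 2, 4, 5, 10, 20, 53, 106, 212, 265, 530
Sum = 1 + 2 + 4 + 5 + 10 + 20 + 53 + 106 + 212 + 265 + 530 = 1208
1208 > 1060 → abundant

s(1060) = 1208 (abundant)


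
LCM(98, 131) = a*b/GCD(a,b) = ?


GCD(98, 131) = 1
LCM = 98*131/1 = 12838/1 = 12838

LCM = 12838


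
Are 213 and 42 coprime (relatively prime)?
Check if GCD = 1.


Euclidean algorithm:
213 = 5 * 42 + 3
42 = 14 * 3 + 0
GCD(213, 42) = 3

No, not coprime (GCD = 3)


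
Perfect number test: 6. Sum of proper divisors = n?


Proper divisors of 6: 1, 2, 3
Sum = 1 + 2 + 3 = 6

Yes, 6 is perfect (6 = 6)


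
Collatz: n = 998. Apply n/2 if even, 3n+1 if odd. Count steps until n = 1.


998 → 499 → 1498 → 749 → 2248 → 1124 → 562 → 281 → 844 → 422 → 211 → 634 → 317 → 952 → 476 → 238 → 119 → 358 → 179 → 538 → 269 → 808 → 404 → 202 → 101 → 304 → 152 → 76 → 38 → 19 → 58 → 29 → 88 → 44 → 22 → 11 → 34 → 17 → 52 → 26 → 13 → 40 → 20 → 10 → 5 → 16 → 8 → 4 → 2 → 1
Total steps = 49

49 steps


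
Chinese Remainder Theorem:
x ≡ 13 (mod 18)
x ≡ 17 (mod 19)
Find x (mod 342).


M = 18*19 = 342
M1 = M/18 = 19, M2 = M/19 = 18
M1^(-1) mod 18 = 1, M2^(-1) mod 19 = 18
x = 13*19*1 + 17*18*18 = 5755
5755 mod 342 = 283
Check: 283 mod 18 = 13 ✓, 283 mod 19 = 17 ✓

x ≡ 283 (mod 342)


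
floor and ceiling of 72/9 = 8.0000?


72/9 = 8.0000
floor = 8
ceil = 8

floor = 8, ceil = 8


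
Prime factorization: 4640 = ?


4640 / 2 = 2320
2320 / 2 = 1160
1160 / 2 = 580
580 / 2 = 290
290 / 2 = 145
145 / 5 = 29
29 / 29 = 1
4640 = 2^5 × 5 × 29


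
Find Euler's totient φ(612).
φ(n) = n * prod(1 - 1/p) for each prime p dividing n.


612 = 2^2 × 3^2 × 17
Prime factors: 2, 3, 17
φ(612) = 612 × (1-1/2) × (1-1/3) × (1-1/17)
= 612 × 1/2 × 2/3 × 16/17 = 192

φ(612) = 192


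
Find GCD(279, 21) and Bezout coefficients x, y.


Tabular extended Euclidean (each row: r = 279*s + 21*t):
r=279, s=1, t=0
r=21, s=0, t=1
q=13: r=6, s=1, t=-13   [279*(1) + 21*(-13) = 6]
q=3: r=3, s=-3, t=40   [279*(-3) + 21*(40) = 3]
q=2: r=0, s=7, t=-93   [279*(7) + 21*(-93) = 0]
GCD = 3; from the row with r=3: x=-3, y=40
Check: 279*(-3) + 21*(40) = -837 + 840 = 3

GCD = 3, x = -3, y = 40


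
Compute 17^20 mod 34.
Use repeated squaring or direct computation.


17^1 mod 34 = 17
17^2 mod 34 = 17
17^3 mod 34 = 17
17^4 mod 34 = 17
17^5 mod 34 = 17
17^6 mod 34 = 17
17^7 mod 34 = 17
17^8 mod 34 = 17
17^9 mod 34 = 17
17^10 mod 34 = 17
17^11 mod 34 = 17
17^12 mod 34 = 17
17^13 mod 34 = 17
17^14 mod 34 = 17
17^15 mod 34 = 17
17^16 mod 34 = 17
17^17 mod 34 = 17
17^18 mod 34 = 17
17^19 mod 34 = 17
17^20 mod 34 = 17


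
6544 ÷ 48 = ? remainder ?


6544 = 48 * 136 + 16
Check: 6528 + 16 = 6544

q = 136, r = 16


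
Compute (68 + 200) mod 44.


68 + 200 = 268
268 mod 44 = 4


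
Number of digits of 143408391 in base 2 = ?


143408391 in base 2 = 1000100011000011110100000111
Number of digits = 28

28 digits (base 2)


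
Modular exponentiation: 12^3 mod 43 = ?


12^1 mod 43 = 12
12^2 mod 43 = 15
12^3 mod 43 = 8


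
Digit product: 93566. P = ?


9 × 3 × 5 × 6 × 6 = 4860


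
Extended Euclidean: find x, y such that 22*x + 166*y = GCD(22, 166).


Tabular extended Euclidean (each row: r = 22*s + 166*t):
r=22, s=1, t=0
r=166, s=0, t=1
q=0: r=22, s=1, t=0   [22*(1) + 166*(0) = 22]
q=7: r=12, s=-7, t=1   [22*(-7) + 166*(1) = 12]
q=1: r=10, s=8, t=-1   [22*(8) + 166*(-1) = 10]
q=1: r=2, s=-15, t=2   [22*(-15) + 166*(2) = 2]
q=5: r=0, s=83, t=-11   [22*(83) + 166*(-11) = 0]
GCD = 2; from the row with r=2: x=-15, y=2
Check: 22*(-15) + 166*(2) = -330 + 332 = 2

GCD = 2, x = -15, y = 2


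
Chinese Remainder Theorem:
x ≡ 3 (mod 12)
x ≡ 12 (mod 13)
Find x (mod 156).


M = 12*13 = 156
M1 = M/12 = 13, M2 = M/13 = 12
M1^(-1) mod 12 = 1, M2^(-1) mod 13 = 12
x = 3*13*1 + 12*12*12 = 1767
1767 mod 156 = 51
Check: 51 mod 12 = 3 ✓, 51 mod 13 = 12 ✓

x ≡ 51 (mod 156)


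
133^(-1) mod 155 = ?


Use the extended Euclidean algorithm on (155, 133); each row r = 155*s + 133*t:
r=155, s=1, t=0
r=133, s=0, t=1
q=1: r=22, s=1, t=-1   [155*(1) + 133*(-1) = 22]
q=6: r=1, s=-6, t=7   [155*(-6) + 133*(7) = 1]
q=22: r=0, s=133, t=-155   [155*(133) + 133*(-155) = 0]
GCD = 1 with t = 7, so 133*(7) ≡ 1 (mod 155)
Inverse = 7 mod 155 = 7
Check: 133 * 7 = 931 ≡ 1 (mod 155)

133^(-1) ≡ 7 (mod 155)


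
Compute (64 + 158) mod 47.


64 + 158 = 222
222 mod 47 = 34


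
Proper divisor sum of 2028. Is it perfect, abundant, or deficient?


Proper divisors: 1, 2, 3, 4, 6, 12, 13, 26, 39, 52, 78, 156, 169, 338, 507, 676, 1014
Sum = 1 + 2 + 3 + 4 + 6 + 12 + 13 + 26 + 39 + 52 + 78 + 156 + 169 + 338 + 507 + 676 + 1014 = 3096
3096 > 2028 → abundant

s(2028) = 3096 (abundant)


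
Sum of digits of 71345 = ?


7 + 1 + 3 + 4 + 5 = 20


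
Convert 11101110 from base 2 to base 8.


11101110 (base 2) = 238 (decimal)
238 (decimal) = 356 (base 8)


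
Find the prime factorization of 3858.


3858 / 2 = 1929
1929 / 3 = 643
643 / 643 = 1
3858 = 2 × 3 × 643


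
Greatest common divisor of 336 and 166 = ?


336 = 2 * 166 + 4
166 = 41 * 4 + 2
4 = 2 * 2 + 0
GCD = 2


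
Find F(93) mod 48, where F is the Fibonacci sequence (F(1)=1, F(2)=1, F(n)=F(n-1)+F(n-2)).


F(k) mod 48 for k=1..93:
1, 1, 2, 3, 5, 8, 13, 21, 34, 7, 41, 0, 41, 41, 34, 27, 13, 40, 5, 45, 2, 47, 1, 0, 1, 1, 2, 3, 5, 8, 13, 21, 34, 7, 41, 0, 41, 41, 34, 27, 13, 40, 5, 45, 2, 47, 1, 0, 1, 1, 2, 3, 5, 8, 13, 21, 34, 7, 41, 0, 41, 41, 34, 27, 13, 40, 5, 45, 2, 47, 1, 0, 1, 1, 2, 3, 5, 8, 13, 21, 34, 7, 41, 0, 41, 41, 34, 27, 13, 40, 5, 45, 2
F(93) mod 48 = 2


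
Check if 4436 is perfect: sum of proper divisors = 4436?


Proper divisors of 4436: 1, 2, 4, 1109, 2218
Sum = 1 + 2 + 4 + 1109 + 2218 = 3334

No, 4436 is not perfect (3334 ≠ 4436)


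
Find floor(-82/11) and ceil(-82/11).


-82/11 = -7.4545
floor = -8
ceil = -7

floor = -8, ceil = -7


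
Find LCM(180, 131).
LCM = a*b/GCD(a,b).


GCD(180, 131) = 1
LCM = 180*131/1 = 23580/1 = 23580

LCM = 23580


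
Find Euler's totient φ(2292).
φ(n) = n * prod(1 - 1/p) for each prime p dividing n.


2292 = 2^2 × 3 × 191
Prime factors: 2, 3, 191
φ(2292) = 2292 × (1-1/2) × (1-1/3) × (1-1/191)
= 2292 × 1/2 × 2/3 × 190/191 = 760

φ(2292) = 760


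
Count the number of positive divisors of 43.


43 = 43^1
d(43) = (1+1) = 2

2 divisors


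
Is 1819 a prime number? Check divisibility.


1819 / 17 = 107 (exact division)
1819 is NOT prime.

No, 1819 is not prime


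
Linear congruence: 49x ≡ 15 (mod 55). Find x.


GCD(49, 55) = 1, unique solution
a^(-1) mod 55 = 9
x = 9 * 15 mod 55 = 25

x ≡ 25 (mod 55)


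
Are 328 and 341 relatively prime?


Euclidean algorithm:
341 = 1 * 328 + 13
328 = 25 * 13 + 3
13 = 4 * 3 + 1
3 = 3 * 1 + 0
GCD(328, 341) = 1

Yes, coprime (GCD = 1)


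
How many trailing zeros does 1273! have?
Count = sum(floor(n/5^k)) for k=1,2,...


floor(1273/5) = 254
floor(1273/25) = 50
floor(1273/125) = 10
floor(1273/625) = 2
Total = 316

316 trailing zeros


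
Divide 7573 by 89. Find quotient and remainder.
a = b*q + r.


7573 = 89 * 85 + 8
Check: 7565 + 8 = 7573

q = 85, r = 8


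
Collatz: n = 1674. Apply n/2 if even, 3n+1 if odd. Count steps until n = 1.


1674 → 837 → 2512 → 1256 → 628 → 314 → 157 → 472 → 236 → 118 → 59 → 178 → 89 → 268 → 134 → 67 → 202 → 101 → 304 → 152 → 76 → 38 → 19 → 58 → 29 → 88 → 44 → 22 → 11 → 34 → 17 → 52 → 26 → 13 → 40 → 20 → 10 → 5 → 16 → 8 → 4 → 2 → 1
Total steps = 42

42 steps


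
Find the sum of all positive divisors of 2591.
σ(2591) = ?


Divisors of 2591: 1, 2591
Sum = 1 + 2591 = 2592

σ(2591) = 2592


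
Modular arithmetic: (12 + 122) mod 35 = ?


12 + 122 = 134
134 mod 35 = 29


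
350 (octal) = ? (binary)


350 (base 8) = 232 (decimal)
232 (decimal) = 11101000 (base 2)


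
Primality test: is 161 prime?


161 / 7 = 23 (exact division)
161 is NOT prime.

No, 161 is not prime


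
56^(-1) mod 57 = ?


Use the extended Euclidean algorithm on (57, 56); each row r = 57*s + 56*t:
r=57, s=1, t=0
r=56, s=0, t=1
q=1: r=1, s=1, t=-1   [57*(1) + 56*(-1) = 1]
q=56: r=0, s=-56, t=57   [57*(-56) + 56*(57) = 0]
GCD = 1 with t = -1, so 56*(-1) ≡ 1 (mod 57)
Inverse = -1 mod 57 = 56
Check: 56 * 56 = 3136 ≡ 1 (mod 57)

56^(-1) ≡ 56 (mod 57)


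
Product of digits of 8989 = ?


8 × 9 × 8 × 9 = 5184


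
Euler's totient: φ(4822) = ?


4822 = 2 × 2411
Prime factors: 2, 2411
φ(4822) = 4822 × (1-1/2) × (1-1/2411)
= 4822 × 1/2 × 2410/2411 = 2410

φ(4822) = 2410


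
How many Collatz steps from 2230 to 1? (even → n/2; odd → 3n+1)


2230 → 1115 → 3346 → 1673 → 5020 → 2510 → 1255 → 3766 → 1883 → 5650 → 2825 → 8476 → 4238 → 2119 → 6358 → 3179 → 9538 → 4769 → 14308 → 7154 → 3577 → 10732 → 5366 → 2683 → 8050 → 4025 → 12076 → 6038 → 3019 → 9058 → 4529 → 13588 → 6794 → 3397 → 10192 → 5096 → 2548 → 1274 → 637 → 1912 → 956 → 478 → 239 → 718 → 359 → 1078 → 539 → 1618 → 809 → 2428 → 1214 → 607 → 1822 → 911 → 2734 → 1367 → 4102 → 2051 → 6154 → 3077 → 9232 → 4616 → 2308 → 1154 → 577 → 1732 → 866 → 433 → 1300 → 650 → 325 → 976 → 488 → 244 → 122 → 61 → 184 → 92 → 46 → 23 → 70 → 35 → 106 → 53 → 160 → 80 → 40 → 20 → 10 → 5 → 16 → 8 → 4 → 2 → 1
Total steps = 94

94 steps


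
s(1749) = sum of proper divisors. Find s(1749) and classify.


Proper divisors: 1, 3, 11, 33, 53, 159, 583
Sum = 1 + 3 + 11 + 33 + 53 + 159 + 583 = 843
843 < 1749 → deficient

s(1749) = 843 (deficient)


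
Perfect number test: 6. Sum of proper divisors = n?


Proper divisors of 6: 1, 2, 3
Sum = 1 + 2 + 3 = 6

Yes, 6 is perfect (6 = 6)


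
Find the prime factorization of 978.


978 / 2 = 489
489 / 3 = 163
163 / 163 = 1
978 = 2 × 3 × 163


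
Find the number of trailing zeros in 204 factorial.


floor(204/5) = 40
floor(204/25) = 8
floor(204/125) = 1
Total = 49

49 trailing zeros


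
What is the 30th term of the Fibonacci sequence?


Sequence: 1, 1, 2, 3, 5, 8, 13, 21, 34, 55, 89, 144, 233, 377, 610, 987, 1597, 2584, 4181, 6765, 10946, 17711, 28657, 46368, 75025, 121393, 196418, 317811, 514229, 832040
F(30) = 832040


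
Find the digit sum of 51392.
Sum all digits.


5 + 1 + 3 + 9 + 2 = 20


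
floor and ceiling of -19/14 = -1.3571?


-19/14 = -1.3571
floor = -2
ceil = -1

floor = -2, ceil = -1


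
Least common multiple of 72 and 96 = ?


GCD(72, 96) = 24
LCM = 72*96/24 = 6912/24 = 288

LCM = 288


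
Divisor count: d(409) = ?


409 = 409^1
d(409) = (1+1) = 2

2 divisors


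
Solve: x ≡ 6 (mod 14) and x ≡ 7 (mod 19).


M = 14*19 = 266
M1 = M/14 = 19, M2 = M/19 = 14
M1^(-1) mod 14 = 3, M2^(-1) mod 19 = 15
x = 6*19*3 + 7*14*15 = 1812
1812 mod 266 = 216
Check: 216 mod 14 = 6 ✓, 216 mod 19 = 7 ✓

x ≡ 216 (mod 266)


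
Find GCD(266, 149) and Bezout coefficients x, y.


Tabular extended Euclidean (each row: r = 266*s + 149*t):
r=266, s=1, t=0
r=149, s=0, t=1
q=1: r=117, s=1, t=-1   [266*(1) + 149*(-1) = 117]
q=1: r=32, s=-1, t=2   [266*(-1) + 149*(2) = 32]
q=3: r=21, s=4, t=-7   [266*(4) + 149*(-7) = 21]
q=1: r=11, s=-5, t=9   [266*(-5) + 149*(9) = 11]
q=1: r=10, s=9, t=-16   [266*(9) + 149*(-16) = 10]
q=1: r=1, s=-14, t=25   [266*(-14) + 149*(25) = 1]
q=10: r=0, s=149, t=-266   [266*(149) + 149*(-266) = 0]
GCD = 1; from the row with r=1: x=-14, y=25
Check: 266*(-14) + 149*(25) = -3724 + 3725 = 1

GCD = 1, x = -14, y = 25


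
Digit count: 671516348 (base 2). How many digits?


671516348 in base 2 = 101000000001101000011010111100
Number of digits = 30

30 digits (base 2)


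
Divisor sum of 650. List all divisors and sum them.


Divisors of 650: 1, 2, 5, 10, 13, 25, 26, 50, 65, 130, 325, 650
Sum = 1 + 2 + 5 + 10 + 13 + 25 + 26 + 50 + 65 + 130 + 325 + 650 = 1302

σ(650) = 1302


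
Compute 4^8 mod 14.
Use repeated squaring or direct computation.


4^1 mod 14 = 4
4^2 mod 14 = 2
4^3 mod 14 = 8
4^4 mod 14 = 4
4^5 mod 14 = 2
4^6 mod 14 = 8
4^7 mod 14 = 4
4^8 mod 14 = 2


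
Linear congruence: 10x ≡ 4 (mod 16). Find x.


GCD(10, 16) = 2 divides 4
Divide: 5x ≡ 2 (mod 8)
x ≡ 2 (mod 8)


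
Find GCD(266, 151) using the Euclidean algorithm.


266 = 1 * 151 + 115
151 = 1 * 115 + 36
115 = 3 * 36 + 7
36 = 5 * 7 + 1
7 = 7 * 1 + 0
GCD = 1


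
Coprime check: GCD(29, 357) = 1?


Euclidean algorithm:
357 = 12 * 29 + 9
29 = 3 * 9 + 2
9 = 4 * 2 + 1
2 = 2 * 1 + 0
GCD(29, 357) = 1

Yes, coprime (GCD = 1)


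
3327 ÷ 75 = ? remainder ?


3327 = 75 * 44 + 27
Check: 3300 + 27 = 3327

q = 44, r = 27


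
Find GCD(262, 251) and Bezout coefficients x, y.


Tabular extended Euclidean (each row: r = 262*s + 251*t):
r=262, s=1, t=0
r=251, s=0, t=1
q=1: r=11, s=1, t=-1   [262*(1) + 251*(-1) = 11]
q=22: r=9, s=-22, t=23   [262*(-22) + 251*(23) = 9]
q=1: r=2, s=23, t=-24   [262*(23) + 251*(-24) = 2]
q=4: r=1, s=-114, t=119   [262*(-114) + 251*(119) = 1]
q=2: r=0, s=251, t=-262   [262*(251) + 251*(-262) = 0]
GCD = 1; from the row with r=1: x=-114, y=119
Check: 262*(-114) + 251*(119) = -29868 + 29869 = 1

GCD = 1, x = -114, y = 119


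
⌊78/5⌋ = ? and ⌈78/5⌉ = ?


78/5 = 15.6000
floor = 15
ceil = 16

floor = 15, ceil = 16


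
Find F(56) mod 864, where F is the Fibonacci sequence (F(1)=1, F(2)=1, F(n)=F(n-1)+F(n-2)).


F(k) mod 864 for k=1..56:
1, 1, 2, 3, 5, 8, 13, 21, 34, 55, 89, 144, 233, 377, 610, 123, 733, 856, 725, 717, 578, 431, 145, 576, 721, 433, 290, 723, 149, 8, 157, 165, 322, 487, 809, 432, 377, 809, 322, 267, 589, 856, 581, 573, 290, 863, 289, 288, 577, 1, 578, 579, 293, 8, 301, 309
F(56) mod 864 = 309


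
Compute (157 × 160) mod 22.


157 × 160 = 25120
25120 mod 22 = 18


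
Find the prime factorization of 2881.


2881 / 43 = 67
67 / 67 = 1
2881 = 43 × 67


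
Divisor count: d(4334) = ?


4334 = 2^1 × 11^1 × 197^1
d(4334) = (1+1) × (1+1) × (1+1) = 8

8 divisors


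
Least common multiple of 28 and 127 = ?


GCD(28, 127) = 1
LCM = 28*127/1 = 3556/1 = 3556

LCM = 3556


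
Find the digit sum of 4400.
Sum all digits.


4 + 4 + 0 + 0 = 8


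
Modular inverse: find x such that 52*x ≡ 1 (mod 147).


Use the extended Euclidean algorithm on (147, 52); each row r = 147*s + 52*t:
r=147, s=1, t=0
r=52, s=0, t=1
q=2: r=43, s=1, t=-2   [147*(1) + 52*(-2) = 43]
q=1: r=9, s=-1, t=3   [147*(-1) + 52*(3) = 9]
q=4: r=7, s=5, t=-14   [147*(5) + 52*(-14) = 7]
q=1: r=2, s=-6, t=17   [147*(-6) + 52*(17) = 2]
q=3: r=1, s=23, t=-65   [147*(23) + 52*(-65) = 1]
q=2: r=0, s=-52, t=147   [147*(-52) + 52*(147) = 0]
GCD = 1 with t = -65, so 52*(-65) ≡ 1 (mod 147)
Inverse = -65 mod 147 = 82
Check: 52 * 82 = 4264 ≡ 1 (mod 147)

52^(-1) ≡ 82 (mod 147)


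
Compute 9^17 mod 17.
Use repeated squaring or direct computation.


9^1 mod 17 = 9
9^2 mod 17 = 13
9^3 mod 17 = 15
9^4 mod 17 = 16
9^5 mod 17 = 8
9^6 mod 17 = 4
9^7 mod 17 = 2
9^8 mod 17 = 1
9^9 mod 17 = 9
9^10 mod 17 = 13
9^11 mod 17 = 15
9^12 mod 17 = 16
9^13 mod 17 = 8
9^14 mod 17 = 4
9^15 mod 17 = 2
9^16 mod 17 = 1
9^17 mod 17 = 9


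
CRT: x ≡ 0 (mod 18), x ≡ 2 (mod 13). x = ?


M = 18*13 = 234
M1 = M/18 = 13, M2 = M/13 = 18
M1^(-1) mod 18 = 7, M2^(-1) mod 13 = 8
x = 0*13*7 + 2*18*8 = 288
288 mod 234 = 54
Check: 54 mod 18 = 0 ✓, 54 mod 13 = 2 ✓

x ≡ 54 (mod 234)


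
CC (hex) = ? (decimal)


CC (base 16) = 204 (decimal)
204 (decimal) = 204 (base 10)


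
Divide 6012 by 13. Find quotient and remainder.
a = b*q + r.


6012 = 13 * 462 + 6
Check: 6006 + 6 = 6012

q = 462, r = 6


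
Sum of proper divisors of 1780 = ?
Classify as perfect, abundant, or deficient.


Proper divisors: 1, 2, 4, 5, 10, 20, 89, 178, 356, 445, 890
Sum = 1 + 2 + 4 + 5 + 10 + 20 + 89 + 178 + 356 + 445 + 890 = 2000
2000 > 1780 → abundant

s(1780) = 2000 (abundant)


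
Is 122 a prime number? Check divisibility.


122 / 2 = 61 (exact division)
122 is NOT prime.

No, 122 is not prime


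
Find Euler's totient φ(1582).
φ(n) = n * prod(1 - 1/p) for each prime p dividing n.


1582 = 2 × 7 × 113
Prime factors: 2, 7, 113
φ(1582) = 1582 × (1-1/2) × (1-1/7) × (1-1/113)
= 1582 × 1/2 × 6/7 × 112/113 = 672

φ(1582) = 672


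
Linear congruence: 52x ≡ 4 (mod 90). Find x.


GCD(52, 90) = 2 divides 4
Divide: 26x ≡ 2 (mod 45)
x ≡ 7 (mod 45)


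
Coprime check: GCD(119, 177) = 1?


Euclidean algorithm:
177 = 1 * 119 + 58
119 = 2 * 58 + 3
58 = 19 * 3 + 1
3 = 3 * 1 + 0
GCD(119, 177) = 1

Yes, coprime (GCD = 1)


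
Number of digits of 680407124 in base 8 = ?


680407124 in base 8 = 5043430124
Number of digits = 10

10 digits (base 8)


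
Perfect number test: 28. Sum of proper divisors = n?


Proper divisors of 28: 1, 2, 4, 7, 14
Sum = 1 + 2 + 4 + 7 + 14 = 28

Yes, 28 is perfect (28 = 28)


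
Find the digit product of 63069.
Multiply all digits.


6 × 3 × 0 × 6 × 9 = 0


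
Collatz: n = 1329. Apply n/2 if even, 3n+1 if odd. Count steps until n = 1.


1329 → 3988 → 1994 → 997 → 2992 → 1496 → 748 → 374 → 187 → 562 → 281 → 844 → 422 → 211 → 634 → 317 → 952 → 476 → 238 → 119 → 358 → 179 → 538 → 269 → 808 → 404 → 202 → 101 → 304 → 152 → 76 → 38 → 19 → 58 → 29 → 88 → 44 → 22 → 11 → 34 → 17 → 52 → 26 → 13 → 40 → 20 → 10 → 5 → 16 → 8 → 4 → 2 → 1
Total steps = 52

52 steps


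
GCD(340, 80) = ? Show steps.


340 = 4 * 80 + 20
80 = 4 * 20 + 0
GCD = 20


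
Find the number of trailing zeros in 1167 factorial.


floor(1167/5) = 233
floor(1167/25) = 46
floor(1167/125) = 9
floor(1167/625) = 1
Total = 289

289 trailing zeros


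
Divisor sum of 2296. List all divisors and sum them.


Divisors of 2296: 1, 2, 4, 7, 8, 14, 28, 41, 56, 82, 164, 287, 328, 574, 1148, 2296
Sum = 1 + 2 + 4 + 7 + 8 + 14 + 28 + 41 + 56 + 82 + 164 + 287 + 328 + 574 + 1148 + 2296 = 5040

σ(2296) = 5040


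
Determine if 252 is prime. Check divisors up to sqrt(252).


252 / 2 = 126 (exact division)
252 is NOT prime.

No, 252 is not prime


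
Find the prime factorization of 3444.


3444 / 2 = 1722
1722 / 2 = 861
861 / 3 = 287
287 / 7 = 41
41 / 41 = 1
3444 = 2^2 × 3 × 7 × 41


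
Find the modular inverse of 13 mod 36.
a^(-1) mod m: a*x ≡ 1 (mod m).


Use the extended Euclidean algorithm on (36, 13); each row r = 36*s + 13*t:
r=36, s=1, t=0
r=13, s=0, t=1
q=2: r=10, s=1, t=-2   [36*(1) + 13*(-2) = 10]
q=1: r=3, s=-1, t=3   [36*(-1) + 13*(3) = 3]
q=3: r=1, s=4, t=-11   [36*(4) + 13*(-11) = 1]
q=3: r=0, s=-13, t=36   [36*(-13) + 13*(36) = 0]
GCD = 1 with t = -11, so 13*(-11) ≡ 1 (mod 36)
Inverse = -11 mod 36 = 25
Check: 13 * 25 = 325 ≡ 1 (mod 36)

13^(-1) ≡ 25 (mod 36)


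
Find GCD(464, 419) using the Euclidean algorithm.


464 = 1 * 419 + 45
419 = 9 * 45 + 14
45 = 3 * 14 + 3
14 = 4 * 3 + 2
3 = 1 * 2 + 1
2 = 2 * 1 + 0
GCD = 1


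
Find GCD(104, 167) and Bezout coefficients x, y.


Tabular extended Euclidean (each row: r = 104*s + 167*t):
r=104, s=1, t=0
r=167, s=0, t=1
q=0: r=104, s=1, t=0   [104*(1) + 167*(0) = 104]
q=1: r=63, s=-1, t=1   [104*(-1) + 167*(1) = 63]
q=1: r=41, s=2, t=-1   [104*(2) + 167*(-1) = 41]
q=1: r=22, s=-3, t=2   [104*(-3) + 167*(2) = 22]
q=1: r=19, s=5, t=-3   [104*(5) + 167*(-3) = 19]
q=1: r=3, s=-8, t=5   [104*(-8) + 167*(5) = 3]
q=6: r=1, s=53, t=-33   [104*(53) + 167*(-33) = 1]
q=3: r=0, s=-167, t=104   [104*(-167) + 167*(104) = 0]
GCD = 1; from the row with r=1: x=53, y=-33
Check: 104*(53) + 167*(-33) = 5512 - 5511 = 1

GCD = 1, x = 53, y = -33


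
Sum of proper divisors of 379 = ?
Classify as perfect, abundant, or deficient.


Proper divisors: 1
Sum = 1 = 1
1 < 379 → deficient

s(379) = 1 (deficient)


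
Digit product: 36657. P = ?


3 × 6 × 6 × 5 × 7 = 3780


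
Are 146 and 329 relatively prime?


Euclidean algorithm:
329 = 2 * 146 + 37
146 = 3 * 37 + 35
37 = 1 * 35 + 2
35 = 17 * 2 + 1
2 = 2 * 1 + 0
GCD(146, 329) = 1

Yes, coprime (GCD = 1)


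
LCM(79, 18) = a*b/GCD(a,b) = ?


GCD(79, 18) = 1
LCM = 79*18/1 = 1422/1 = 1422

LCM = 1422


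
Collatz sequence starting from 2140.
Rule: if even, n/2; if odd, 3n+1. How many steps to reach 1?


2140 → 1070 → 535 → 1606 → 803 → 2410 → 1205 → 3616 → 1808 → 904 → 452 → 226 → 113 → 340 → 170 → 85 → 256 → 128 → 64 → 32 → 16 → 8 → 4 → 2 → 1
Total steps = 24

24 steps


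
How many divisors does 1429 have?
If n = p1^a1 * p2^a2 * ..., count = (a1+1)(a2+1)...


1429 = 1429^1
d(1429) = (1+1) = 2

2 divisors


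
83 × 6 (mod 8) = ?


83 × 6 = 498
498 mod 8 = 2


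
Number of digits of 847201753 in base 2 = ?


847201753 in base 2 = 110010011111110100010111011001
Number of digits = 30

30 digits (base 2)
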